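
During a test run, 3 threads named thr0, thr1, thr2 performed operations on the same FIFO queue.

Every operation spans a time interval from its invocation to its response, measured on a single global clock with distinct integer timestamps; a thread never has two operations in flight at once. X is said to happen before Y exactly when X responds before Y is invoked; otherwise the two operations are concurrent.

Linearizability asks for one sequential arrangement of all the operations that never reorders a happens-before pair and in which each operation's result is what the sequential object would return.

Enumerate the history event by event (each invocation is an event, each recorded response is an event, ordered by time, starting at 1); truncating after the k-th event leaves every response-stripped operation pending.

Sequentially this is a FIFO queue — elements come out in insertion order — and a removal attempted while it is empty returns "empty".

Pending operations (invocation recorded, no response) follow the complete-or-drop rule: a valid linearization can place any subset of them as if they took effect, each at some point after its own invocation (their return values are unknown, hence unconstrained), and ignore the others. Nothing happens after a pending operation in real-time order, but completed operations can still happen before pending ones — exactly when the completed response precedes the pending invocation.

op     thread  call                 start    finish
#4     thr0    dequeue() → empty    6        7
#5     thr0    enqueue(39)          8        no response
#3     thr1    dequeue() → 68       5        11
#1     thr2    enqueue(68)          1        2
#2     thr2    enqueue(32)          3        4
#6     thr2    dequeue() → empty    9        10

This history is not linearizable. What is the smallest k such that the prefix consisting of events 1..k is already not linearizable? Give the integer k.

a valid linearization of events 1..6 exists, for instance #1, #2:
after step 1 (#1 enqueue(68)): queue <68>
after step 2 (#2 enqueue(32)): queue <68,32>
at event 7 (#4's time-7 response) nothing linearizes any more
including or dropping the 1 pending operation (#3) in any combination fails
one such order, #1, #2, #4 (pending dropped), breaks at step 3 where #4 dequeue() → empty is illegal

7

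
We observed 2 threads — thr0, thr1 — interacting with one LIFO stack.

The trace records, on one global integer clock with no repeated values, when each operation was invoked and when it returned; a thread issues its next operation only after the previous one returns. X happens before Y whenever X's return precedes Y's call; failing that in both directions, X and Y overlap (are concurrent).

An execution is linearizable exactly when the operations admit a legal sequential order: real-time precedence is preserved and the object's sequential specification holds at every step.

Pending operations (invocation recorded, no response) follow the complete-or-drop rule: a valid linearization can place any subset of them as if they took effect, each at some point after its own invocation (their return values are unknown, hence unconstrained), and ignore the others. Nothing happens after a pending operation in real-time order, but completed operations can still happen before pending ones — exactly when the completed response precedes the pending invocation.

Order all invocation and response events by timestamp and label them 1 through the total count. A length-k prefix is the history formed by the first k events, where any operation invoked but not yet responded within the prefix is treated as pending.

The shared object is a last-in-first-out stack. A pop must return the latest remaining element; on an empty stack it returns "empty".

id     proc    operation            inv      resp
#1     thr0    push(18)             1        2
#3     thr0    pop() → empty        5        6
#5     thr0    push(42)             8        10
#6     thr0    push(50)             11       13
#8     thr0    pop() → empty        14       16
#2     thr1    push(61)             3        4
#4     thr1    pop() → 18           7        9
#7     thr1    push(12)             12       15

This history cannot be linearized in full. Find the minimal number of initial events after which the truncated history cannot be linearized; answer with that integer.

a valid linearization of events 1..5 exists, for instance #1, #2:
step 1: #1 push(18) — stack <18>
step 2: #2 push(61) — stack <18,61>
with event 6 included (#3 responding at time 6), all real-time-consistent orders fail
sample order #1, #2, #3 stalls at step 3 — #3 pop() → empty has no legal effect

6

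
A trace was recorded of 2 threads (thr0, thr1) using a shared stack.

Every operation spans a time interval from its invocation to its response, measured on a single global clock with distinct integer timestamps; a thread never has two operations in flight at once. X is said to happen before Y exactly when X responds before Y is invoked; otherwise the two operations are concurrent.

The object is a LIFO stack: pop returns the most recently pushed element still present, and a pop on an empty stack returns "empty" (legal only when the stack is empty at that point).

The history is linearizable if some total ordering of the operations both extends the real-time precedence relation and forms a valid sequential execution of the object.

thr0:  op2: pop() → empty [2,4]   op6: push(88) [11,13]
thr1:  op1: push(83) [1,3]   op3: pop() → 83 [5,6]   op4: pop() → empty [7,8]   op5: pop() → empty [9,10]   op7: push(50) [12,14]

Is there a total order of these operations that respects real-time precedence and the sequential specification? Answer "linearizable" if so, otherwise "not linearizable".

witness order: op2, op1, op3, op4, op5, op6, op7
after step 1 (op2 pop() → empty): stack <>
after step 2 (op1 push(83)): stack <83>
after step 3 (op3 pop() → 83): stack <>
after step 4 (op4 pop() → empty): stack <>
after step 5 (op5 pop() → empty): stack <>
after step 6 (op6 push(88)): stack <88>
after step 7 (op7 push(50)): stack <88,50>

linearizable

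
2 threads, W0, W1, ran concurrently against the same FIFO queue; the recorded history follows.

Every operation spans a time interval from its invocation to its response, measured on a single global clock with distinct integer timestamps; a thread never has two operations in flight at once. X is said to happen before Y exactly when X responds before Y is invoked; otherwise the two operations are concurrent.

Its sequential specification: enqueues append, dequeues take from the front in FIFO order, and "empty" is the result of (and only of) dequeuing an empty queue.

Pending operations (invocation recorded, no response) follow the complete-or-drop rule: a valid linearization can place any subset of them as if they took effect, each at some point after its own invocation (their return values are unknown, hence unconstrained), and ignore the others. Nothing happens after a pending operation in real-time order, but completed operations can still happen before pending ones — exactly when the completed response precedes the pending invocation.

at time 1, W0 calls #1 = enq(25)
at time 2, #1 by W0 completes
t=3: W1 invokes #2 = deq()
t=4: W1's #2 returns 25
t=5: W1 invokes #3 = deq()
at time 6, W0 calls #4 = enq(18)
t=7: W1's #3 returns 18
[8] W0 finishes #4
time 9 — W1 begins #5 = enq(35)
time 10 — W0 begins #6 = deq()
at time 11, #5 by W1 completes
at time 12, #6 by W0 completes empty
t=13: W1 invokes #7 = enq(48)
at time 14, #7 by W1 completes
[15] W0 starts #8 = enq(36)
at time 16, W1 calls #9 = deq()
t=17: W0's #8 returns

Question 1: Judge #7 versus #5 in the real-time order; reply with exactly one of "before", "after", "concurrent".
Answer: after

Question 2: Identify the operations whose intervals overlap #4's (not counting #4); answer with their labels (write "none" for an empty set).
Answer: #3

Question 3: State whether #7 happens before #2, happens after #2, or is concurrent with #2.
Answer: after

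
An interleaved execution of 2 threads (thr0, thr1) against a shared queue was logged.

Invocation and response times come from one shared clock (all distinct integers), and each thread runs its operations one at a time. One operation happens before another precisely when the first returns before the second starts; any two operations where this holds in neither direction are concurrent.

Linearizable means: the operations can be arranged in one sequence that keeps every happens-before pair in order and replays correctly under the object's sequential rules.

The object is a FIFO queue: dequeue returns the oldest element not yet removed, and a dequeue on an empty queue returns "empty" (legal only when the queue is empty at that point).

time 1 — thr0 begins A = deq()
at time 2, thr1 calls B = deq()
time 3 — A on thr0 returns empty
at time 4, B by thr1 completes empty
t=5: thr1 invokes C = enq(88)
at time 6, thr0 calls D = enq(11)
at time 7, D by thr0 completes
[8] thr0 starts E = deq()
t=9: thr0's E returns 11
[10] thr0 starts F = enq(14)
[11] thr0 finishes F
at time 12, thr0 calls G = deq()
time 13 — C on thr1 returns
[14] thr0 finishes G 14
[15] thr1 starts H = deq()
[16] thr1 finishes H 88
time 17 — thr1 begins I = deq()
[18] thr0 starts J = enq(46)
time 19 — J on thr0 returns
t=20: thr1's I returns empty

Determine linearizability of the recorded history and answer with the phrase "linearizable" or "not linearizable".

linearizable

witness order: A, B, D, E, F, C, G, H, I, J
after step 1 (A deq() → empty): queue <>
after step 2 (B deq() → empty): queue <>
after step 3 (D enq(11)): queue <11>
after step 4 (E deq() → 11): queue <>
after step 5 (F enq(14)): queue <14>
after step 6 (C enq(88)): queue <14,88>
after step 7 (G deq() → 14): queue <88>
after step 8 (H deq() → 88): queue <>
after step 9 (I deq() → empty): queue <>
after step 10 (J enq(46)): queue <46>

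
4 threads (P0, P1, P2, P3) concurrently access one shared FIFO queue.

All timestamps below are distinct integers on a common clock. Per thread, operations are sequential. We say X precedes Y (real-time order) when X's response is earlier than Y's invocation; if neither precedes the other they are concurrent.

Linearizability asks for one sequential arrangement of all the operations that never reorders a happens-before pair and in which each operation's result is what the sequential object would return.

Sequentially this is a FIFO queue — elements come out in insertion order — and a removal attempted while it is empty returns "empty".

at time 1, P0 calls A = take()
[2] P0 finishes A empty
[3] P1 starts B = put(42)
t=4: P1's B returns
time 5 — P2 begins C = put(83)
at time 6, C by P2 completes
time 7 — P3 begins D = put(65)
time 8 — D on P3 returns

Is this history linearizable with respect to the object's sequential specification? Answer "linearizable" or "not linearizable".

linearizable

a witness: A, B, C, D
1. A take() → empty, leaving queue <>
2. B put(42), leaving queue <42>
3. C put(83), leaving queue <42,83>
4. D put(65), leaving queue <42,83,65>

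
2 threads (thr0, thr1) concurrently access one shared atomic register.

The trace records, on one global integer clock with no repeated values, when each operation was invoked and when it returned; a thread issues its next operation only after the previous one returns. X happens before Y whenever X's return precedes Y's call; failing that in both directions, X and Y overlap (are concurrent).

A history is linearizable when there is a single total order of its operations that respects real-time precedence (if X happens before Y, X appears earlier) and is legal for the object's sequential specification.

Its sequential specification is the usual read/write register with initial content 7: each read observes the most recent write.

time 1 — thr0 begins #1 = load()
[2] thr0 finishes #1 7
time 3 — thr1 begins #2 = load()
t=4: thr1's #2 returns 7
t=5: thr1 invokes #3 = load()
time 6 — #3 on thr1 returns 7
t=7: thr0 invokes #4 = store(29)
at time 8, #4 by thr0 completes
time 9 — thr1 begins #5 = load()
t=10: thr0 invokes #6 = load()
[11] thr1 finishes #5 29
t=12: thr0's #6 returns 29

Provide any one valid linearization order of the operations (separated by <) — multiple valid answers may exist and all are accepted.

#1 < #2 < #3 < #4 < #5 < #6

1. #1 load() → 7, leaving value 7
2. #2 load() → 7, leaving value 7
3. #3 load() → 7, leaving value 7
4. #4 store(29), leaving value 29
5. #5 load() → 29, leaving value 29
6. #6 load() → 29, leaving value 29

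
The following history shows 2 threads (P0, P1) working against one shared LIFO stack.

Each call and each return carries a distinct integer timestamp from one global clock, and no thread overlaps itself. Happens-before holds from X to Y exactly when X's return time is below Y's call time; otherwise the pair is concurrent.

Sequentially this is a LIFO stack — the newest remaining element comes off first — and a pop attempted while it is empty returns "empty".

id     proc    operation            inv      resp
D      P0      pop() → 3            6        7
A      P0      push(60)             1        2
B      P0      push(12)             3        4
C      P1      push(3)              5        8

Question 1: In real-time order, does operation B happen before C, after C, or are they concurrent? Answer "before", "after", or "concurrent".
before

B spans [3,4], C spans [5,8]
resp(B)=4 < inv(C)=5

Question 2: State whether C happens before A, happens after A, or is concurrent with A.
after

C spans [5,8], A spans [1,2]
resp(A)=2 < inv(C)=5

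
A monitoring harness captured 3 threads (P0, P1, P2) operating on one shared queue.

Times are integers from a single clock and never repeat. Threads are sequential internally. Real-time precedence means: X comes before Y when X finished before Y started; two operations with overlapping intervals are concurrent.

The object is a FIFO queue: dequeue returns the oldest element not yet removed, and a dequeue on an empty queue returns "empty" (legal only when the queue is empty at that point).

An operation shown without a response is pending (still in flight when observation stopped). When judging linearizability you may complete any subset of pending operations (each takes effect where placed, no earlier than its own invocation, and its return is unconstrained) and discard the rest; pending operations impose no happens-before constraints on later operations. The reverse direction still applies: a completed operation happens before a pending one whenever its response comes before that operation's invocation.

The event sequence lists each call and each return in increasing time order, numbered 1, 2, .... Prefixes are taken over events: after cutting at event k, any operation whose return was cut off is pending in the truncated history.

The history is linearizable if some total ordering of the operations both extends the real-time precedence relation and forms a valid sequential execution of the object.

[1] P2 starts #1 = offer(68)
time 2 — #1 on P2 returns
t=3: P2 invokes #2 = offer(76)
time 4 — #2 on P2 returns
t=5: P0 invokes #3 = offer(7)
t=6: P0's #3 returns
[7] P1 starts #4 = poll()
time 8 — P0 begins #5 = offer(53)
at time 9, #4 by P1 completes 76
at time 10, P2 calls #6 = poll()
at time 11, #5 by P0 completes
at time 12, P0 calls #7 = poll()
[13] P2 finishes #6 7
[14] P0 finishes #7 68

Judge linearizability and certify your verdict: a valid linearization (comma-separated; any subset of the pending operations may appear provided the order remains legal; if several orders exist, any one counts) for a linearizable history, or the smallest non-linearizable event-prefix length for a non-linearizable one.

not linearizable — minimal violating prefix: 9 events

the violation lands at event 9, #4's response at time 9: events 1..8 linearize, events 1..9 do not
a single order respects real time; the 4 completed queue operations fail replay along it
no completion choice of the 1 pending operation (#5) rescues it — every subset was tried
sample order #1, #2, #3, #4 (pending dropped) stalls at step 4 — #4 poll() → 76 has no legal effect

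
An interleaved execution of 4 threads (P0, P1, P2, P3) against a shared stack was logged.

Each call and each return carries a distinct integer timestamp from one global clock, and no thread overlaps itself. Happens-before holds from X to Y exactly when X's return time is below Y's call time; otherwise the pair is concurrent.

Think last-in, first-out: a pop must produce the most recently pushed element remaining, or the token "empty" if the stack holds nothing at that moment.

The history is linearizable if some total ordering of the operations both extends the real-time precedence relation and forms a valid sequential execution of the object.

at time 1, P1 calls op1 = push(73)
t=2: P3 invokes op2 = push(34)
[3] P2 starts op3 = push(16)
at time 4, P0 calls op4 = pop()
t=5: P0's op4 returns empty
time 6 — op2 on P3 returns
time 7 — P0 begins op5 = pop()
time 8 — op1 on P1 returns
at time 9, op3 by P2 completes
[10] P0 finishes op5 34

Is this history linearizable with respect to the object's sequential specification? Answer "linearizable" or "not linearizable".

linearizable

witness order: op4, op1, op2, op5, op3
after step 1 (op4 pop() → empty): stack <>
after step 2 (op1 push(73)): stack <73>
after step 3 (op2 push(34)): stack <73,34>
after step 4 (op5 pop() → 34): stack <73>
after step 5 (op3 push(16)): stack <73,16>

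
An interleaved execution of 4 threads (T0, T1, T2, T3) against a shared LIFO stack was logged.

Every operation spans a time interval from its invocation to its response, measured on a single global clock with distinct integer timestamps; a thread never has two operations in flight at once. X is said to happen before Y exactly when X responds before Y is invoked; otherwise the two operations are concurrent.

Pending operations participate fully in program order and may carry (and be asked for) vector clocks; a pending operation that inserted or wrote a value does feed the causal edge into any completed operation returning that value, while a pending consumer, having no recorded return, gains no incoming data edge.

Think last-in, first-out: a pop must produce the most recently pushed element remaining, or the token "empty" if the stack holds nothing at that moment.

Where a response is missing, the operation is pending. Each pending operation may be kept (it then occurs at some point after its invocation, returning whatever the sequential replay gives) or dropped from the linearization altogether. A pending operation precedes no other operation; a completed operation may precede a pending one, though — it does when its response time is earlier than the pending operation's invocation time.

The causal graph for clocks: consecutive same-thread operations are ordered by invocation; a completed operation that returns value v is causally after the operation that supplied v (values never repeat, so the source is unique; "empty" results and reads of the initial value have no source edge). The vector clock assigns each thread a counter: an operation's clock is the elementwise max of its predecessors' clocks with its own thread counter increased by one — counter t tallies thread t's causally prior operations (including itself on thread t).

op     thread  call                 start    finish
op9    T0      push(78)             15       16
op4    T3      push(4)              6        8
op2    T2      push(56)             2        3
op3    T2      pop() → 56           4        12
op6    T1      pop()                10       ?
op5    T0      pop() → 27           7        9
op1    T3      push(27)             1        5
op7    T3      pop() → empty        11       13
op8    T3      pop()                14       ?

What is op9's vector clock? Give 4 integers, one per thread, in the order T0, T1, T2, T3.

(2, 0, 0, 1)

no predecessors for op1 (invoked 1): T3 increments from zero → (0, 0, 0, 1)
no predecessors for op2 (invoked 2): T2 increments from zero → (0, 0, 1, 0)
no predecessors for op6 (invoked 10): T1 increments from zero → (0, 1, 0, 0)
VC(op4, invoked at 6): max of VC(op1)=(0, 0, 0, 1), then +1 on thread T3 → (0, 0, 0, 2)
VC(op3, invoked at 4): max of VC(op2)=(0, 0, 1, 0), then +1 on thread T2 → (0, 0, 2, 0)
VC(op5, invoked at 7): max of VC(op1)=(0, 0, 0, 1), then +1 on thread T0 → (1, 0, 0, 1)
VC(op7, invoked at 11): max of VC(op4)=(0, 0, 0, 2), then +1 on thread T3 → (0, 0, 0, 3)
VC(op9, invoked at 15): max of VC(op5)=(1, 0, 0, 1), then +1 on thread T0 → (2, 0, 0, 1)
VC(op8, invoked at 14): max of VC(op7)=(0, 0, 0, 3), then +1 on thread T3 → (0, 0, 0, 4)
target: VC(op9) = (2, 0, 0, 1)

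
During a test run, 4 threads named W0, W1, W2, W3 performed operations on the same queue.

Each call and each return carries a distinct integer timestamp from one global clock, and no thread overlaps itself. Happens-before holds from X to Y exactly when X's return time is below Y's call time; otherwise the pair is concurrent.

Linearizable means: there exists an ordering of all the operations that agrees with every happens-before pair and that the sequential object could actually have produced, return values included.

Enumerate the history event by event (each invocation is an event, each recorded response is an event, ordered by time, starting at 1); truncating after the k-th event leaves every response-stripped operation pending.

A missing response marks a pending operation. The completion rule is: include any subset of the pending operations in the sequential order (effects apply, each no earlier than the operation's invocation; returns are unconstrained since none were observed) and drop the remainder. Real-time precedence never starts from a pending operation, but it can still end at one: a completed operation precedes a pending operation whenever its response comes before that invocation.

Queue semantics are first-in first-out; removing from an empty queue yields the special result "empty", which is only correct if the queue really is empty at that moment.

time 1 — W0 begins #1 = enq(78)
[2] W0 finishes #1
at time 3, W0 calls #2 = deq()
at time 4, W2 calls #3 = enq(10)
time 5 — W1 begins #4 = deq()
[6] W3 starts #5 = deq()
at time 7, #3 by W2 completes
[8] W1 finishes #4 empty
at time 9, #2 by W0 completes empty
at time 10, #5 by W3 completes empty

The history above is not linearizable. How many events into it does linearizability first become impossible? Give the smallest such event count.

10

one valid order for events 1..9 is #1, #5, #2, #4, #3:
after step 1 (#1 enq(78)): queue <78>
after step 2 (#5 deq() (pending, included)): queue <>
after step 3 (#2 deq() → empty): queue <>
after step 4 (#4 deq() → empty): queue <>
after step 5 (#3 enq(10)): queue <10>
adding event 10 (#5 responds at 10) leaves no legal real-time order
sample order #1, #2, #3, #4, #5 stalls at step 2 — #2 deq() → empty has no legal effect
sample order #1, #2, #3, #5, #4 stalls at step 2 — #2 deq() → empty has no legal effect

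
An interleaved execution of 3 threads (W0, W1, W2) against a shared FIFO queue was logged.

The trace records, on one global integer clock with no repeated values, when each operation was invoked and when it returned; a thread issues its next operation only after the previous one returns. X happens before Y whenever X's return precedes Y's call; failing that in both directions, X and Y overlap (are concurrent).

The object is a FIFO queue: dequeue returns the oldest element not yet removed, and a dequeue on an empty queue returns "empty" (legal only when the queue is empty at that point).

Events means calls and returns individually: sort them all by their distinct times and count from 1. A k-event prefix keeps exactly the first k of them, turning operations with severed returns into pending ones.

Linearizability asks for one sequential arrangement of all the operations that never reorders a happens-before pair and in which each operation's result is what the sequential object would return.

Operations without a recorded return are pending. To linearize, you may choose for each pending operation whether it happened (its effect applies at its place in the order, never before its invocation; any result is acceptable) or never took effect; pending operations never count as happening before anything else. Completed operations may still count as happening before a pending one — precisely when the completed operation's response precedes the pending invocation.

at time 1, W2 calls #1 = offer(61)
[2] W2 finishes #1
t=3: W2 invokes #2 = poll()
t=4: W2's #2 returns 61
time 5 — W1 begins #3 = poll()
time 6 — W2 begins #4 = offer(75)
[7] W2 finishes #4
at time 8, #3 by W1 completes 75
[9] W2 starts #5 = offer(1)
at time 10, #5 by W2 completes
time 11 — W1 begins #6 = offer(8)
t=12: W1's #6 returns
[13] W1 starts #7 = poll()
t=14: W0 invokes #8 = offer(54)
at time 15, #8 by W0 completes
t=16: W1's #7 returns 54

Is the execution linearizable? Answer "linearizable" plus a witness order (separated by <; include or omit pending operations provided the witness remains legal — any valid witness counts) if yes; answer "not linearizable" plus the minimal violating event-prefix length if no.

cut after 15 events: linearizable; cut after 16 events (#7 responds, time 16): not linearizable
no legal order exists: 4 real-time-consistent candidates over 8 completed FIFO queue operations, all rejected
e.g. #1, #2, #3, #4, #5, #6, #7, #8: illegal at step 3, since #3 poll() → 75 cannot apply there
e.g. #1, #2, #3, #4, #5, #6, #8, #7: illegal at step 3, since #3 poll() → 75 cannot apply there

not linearizable — minimal violating prefix: 16 events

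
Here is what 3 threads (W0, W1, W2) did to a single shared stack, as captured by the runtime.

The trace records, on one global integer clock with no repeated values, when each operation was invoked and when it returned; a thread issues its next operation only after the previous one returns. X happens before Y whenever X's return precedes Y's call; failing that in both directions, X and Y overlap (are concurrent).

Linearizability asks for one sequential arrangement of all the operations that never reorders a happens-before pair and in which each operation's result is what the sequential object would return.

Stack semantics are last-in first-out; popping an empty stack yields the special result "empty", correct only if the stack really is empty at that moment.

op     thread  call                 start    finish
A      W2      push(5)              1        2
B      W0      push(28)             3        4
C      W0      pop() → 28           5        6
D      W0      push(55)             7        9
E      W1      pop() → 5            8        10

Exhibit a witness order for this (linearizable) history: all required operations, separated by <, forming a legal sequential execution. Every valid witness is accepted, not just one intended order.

1. A push(5), leaving stack <5>
2. B push(28), leaving stack <5,28>
3. C pop() → 28, leaving stack <5>
4. E pop() → 5, leaving stack <>
5. D push(55), leaving stack <55>

A < B < C < E < D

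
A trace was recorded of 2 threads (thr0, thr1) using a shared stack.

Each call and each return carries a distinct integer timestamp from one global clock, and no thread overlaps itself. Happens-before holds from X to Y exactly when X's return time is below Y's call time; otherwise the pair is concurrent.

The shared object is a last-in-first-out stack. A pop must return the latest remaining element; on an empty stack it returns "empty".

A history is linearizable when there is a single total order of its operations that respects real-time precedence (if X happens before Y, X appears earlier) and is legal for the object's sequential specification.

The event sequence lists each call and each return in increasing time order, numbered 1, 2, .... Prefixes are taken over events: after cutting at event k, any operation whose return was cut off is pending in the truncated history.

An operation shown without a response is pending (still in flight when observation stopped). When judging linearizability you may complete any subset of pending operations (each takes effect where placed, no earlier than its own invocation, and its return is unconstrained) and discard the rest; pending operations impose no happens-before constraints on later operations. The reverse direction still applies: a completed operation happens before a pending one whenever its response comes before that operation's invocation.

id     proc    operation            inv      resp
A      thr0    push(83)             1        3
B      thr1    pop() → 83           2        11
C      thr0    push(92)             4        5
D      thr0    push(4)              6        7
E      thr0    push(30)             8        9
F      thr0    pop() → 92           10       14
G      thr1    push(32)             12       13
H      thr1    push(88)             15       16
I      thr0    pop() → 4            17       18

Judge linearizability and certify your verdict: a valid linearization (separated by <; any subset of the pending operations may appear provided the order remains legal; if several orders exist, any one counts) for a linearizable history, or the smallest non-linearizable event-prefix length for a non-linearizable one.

not linearizable — minimal violating prefix: 14 events

the violation lands at event 14, F's response at time 14: events 1..13 linearize, events 1..14 do not
real-time-consistent orders of the 7 completed operations: 11 — all fail the stack replay
take A, B, C, D, E, F, G: step 6 already fails, because F pop() → 92 cannot occur there
take A, B, C, D, E, G, F: step 7 already fails, because F pop() → 92 cannot occur there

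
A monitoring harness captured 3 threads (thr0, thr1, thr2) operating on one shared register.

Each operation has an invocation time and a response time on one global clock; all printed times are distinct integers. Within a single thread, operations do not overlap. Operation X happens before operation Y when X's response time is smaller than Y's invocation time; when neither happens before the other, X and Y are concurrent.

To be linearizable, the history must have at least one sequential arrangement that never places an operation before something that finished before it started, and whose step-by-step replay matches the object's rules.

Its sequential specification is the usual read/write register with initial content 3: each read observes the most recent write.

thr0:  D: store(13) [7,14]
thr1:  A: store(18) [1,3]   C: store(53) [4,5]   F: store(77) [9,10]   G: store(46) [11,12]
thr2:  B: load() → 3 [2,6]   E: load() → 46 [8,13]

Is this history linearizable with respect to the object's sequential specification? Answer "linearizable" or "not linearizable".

one valid linearization: B, A, C, D, F, G, E
step 1: B load() → 3 — value 3
step 2: A store(18) — value 18
step 3: C store(53) — value 53
step 4: D store(13) — value 13
step 5: F store(77) — value 77
step 6: G store(46) — value 46
step 7: E load() → 46 — value 46

linearizable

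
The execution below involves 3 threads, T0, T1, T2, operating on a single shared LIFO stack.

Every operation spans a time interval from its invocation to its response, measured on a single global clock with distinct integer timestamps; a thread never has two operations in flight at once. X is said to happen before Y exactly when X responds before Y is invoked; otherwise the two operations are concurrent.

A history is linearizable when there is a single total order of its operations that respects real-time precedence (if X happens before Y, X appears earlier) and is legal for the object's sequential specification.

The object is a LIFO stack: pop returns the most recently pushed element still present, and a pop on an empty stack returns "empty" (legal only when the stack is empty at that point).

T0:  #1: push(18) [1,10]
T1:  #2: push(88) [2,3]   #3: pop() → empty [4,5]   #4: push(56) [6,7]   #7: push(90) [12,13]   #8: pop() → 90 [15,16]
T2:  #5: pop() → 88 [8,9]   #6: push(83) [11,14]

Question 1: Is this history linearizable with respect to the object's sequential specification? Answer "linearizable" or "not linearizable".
not linearizable

prefix check: 1..4 passes, 1..5 fails once #3's time-5 response joins
a single order respects real time; the 2 completed LIFO stack operations fail replay along it
every completion of the 1 pending operation (#1) was checked; none linearizes
for example #2, #3 (pending dropped) fails at step 2: #3 pop() → empty is not legal there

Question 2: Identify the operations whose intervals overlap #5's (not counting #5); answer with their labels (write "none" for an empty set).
Answer: #1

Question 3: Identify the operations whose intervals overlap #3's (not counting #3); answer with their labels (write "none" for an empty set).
Answer: #1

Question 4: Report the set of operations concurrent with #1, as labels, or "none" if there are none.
Answer: #2, #3, #4, #5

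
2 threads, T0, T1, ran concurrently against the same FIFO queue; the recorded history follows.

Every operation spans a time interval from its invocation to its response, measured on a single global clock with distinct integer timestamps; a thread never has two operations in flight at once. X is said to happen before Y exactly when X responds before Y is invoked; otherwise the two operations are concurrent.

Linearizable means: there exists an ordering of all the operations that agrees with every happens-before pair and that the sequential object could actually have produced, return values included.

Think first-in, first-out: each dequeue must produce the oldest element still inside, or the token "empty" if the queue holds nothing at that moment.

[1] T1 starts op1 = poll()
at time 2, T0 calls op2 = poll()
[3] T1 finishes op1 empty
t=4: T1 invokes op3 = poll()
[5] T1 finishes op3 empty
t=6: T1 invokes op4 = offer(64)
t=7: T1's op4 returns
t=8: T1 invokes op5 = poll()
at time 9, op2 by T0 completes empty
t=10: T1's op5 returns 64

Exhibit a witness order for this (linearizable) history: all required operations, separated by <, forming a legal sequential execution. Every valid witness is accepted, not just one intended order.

op1 < op2 < op3 < op4 < op5

1. op1 poll() → empty, leaving queue <>
2. op2 poll() → empty, leaving queue <>
3. op3 poll() → empty, leaving queue <>
4. op4 offer(64), leaving queue <64>
5. op5 poll() → 64, leaving queue <>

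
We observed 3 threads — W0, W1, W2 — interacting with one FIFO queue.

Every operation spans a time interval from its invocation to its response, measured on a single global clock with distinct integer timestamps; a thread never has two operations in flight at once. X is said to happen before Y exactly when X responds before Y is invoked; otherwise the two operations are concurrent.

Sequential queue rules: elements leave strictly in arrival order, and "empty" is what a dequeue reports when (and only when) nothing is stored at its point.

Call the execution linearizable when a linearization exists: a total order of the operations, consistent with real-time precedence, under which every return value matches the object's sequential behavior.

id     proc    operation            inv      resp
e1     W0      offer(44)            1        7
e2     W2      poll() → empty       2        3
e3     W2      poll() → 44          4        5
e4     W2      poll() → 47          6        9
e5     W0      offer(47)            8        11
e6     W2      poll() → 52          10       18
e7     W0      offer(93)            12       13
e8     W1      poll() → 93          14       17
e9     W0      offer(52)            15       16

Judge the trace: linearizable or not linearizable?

witness order: e2, e1, e3, e5, e4, e7, e8, e9, e6
after step 1 (e2 poll() → empty): queue <>
after step 2 (e1 offer(44)): queue <44>
after step 3 (e3 poll() → 44): queue <>
after step 4 (e5 offer(47)): queue <47>
after step 5 (e4 poll() → 47): queue <>
after step 6 (e7 offer(93)): queue <93>
after step 7 (e8 poll() → 93): queue <>
after step 8 (e9 offer(52)): queue <52>
after step 9 (e6 poll() → 52): queue <>

linearizable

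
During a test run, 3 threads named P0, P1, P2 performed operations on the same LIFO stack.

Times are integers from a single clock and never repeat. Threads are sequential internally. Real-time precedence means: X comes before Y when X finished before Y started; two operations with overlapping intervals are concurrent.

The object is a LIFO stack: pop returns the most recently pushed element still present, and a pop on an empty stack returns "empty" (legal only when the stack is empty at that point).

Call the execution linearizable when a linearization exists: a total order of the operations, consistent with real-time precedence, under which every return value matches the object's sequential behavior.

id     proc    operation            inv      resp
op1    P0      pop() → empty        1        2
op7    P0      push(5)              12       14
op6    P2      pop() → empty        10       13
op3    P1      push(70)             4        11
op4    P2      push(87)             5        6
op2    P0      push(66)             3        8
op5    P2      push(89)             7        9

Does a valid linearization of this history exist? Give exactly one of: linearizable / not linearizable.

not linearizable

through event 12 a valid linearization exists; event 13 (op6 responding at time 13) ends that
every one of the 15 real-time-consistent orders over 6 completed LIFO stack ops fails the sequential spec
no completion choice of the 1 pending operation (op7) rescues it — every subset was tried
sample order op1, op2, op3, op4, op5, op6 (pending dropped) stalls at step 6 — op6 pop() → empty has no legal effect
sample order op1, op2, op4, op3, op5, op6 (pending dropped) stalls at step 6 — op6 pop() → empty has no legal effect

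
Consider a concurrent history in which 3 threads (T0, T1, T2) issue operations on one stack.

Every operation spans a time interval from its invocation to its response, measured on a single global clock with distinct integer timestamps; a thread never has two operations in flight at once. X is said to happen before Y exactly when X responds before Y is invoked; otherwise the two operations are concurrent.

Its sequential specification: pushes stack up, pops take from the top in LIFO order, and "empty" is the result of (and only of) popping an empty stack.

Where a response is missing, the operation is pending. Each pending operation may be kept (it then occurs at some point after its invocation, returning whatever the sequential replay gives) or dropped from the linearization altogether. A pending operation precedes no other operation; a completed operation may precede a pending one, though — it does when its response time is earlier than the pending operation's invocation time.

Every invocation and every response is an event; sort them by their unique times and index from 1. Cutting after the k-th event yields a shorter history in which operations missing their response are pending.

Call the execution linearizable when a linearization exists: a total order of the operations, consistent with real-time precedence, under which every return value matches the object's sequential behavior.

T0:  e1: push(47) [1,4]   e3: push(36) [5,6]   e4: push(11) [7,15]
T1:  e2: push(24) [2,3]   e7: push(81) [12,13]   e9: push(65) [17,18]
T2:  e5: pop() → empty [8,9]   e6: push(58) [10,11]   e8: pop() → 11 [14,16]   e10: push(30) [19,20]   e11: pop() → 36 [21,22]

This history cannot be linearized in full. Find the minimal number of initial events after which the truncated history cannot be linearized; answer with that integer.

events 1..8 are linearizable; a witness order is e1, e2, e3:
step 1: e1 push(47) — stack <47>
step 2: e2 push(24) — stack <47,24>
step 3: e3 push(36) — stack <47,24,36>
at event 9 (e5's time-9 response) nothing linearizes any more
including or dropping the 1 pending operation (e4) in any combination fails
for example e1, e2, e3, e5 (pending dropped) fails at step 4: e5 pop() → empty is not legal there
for example e2, e1, e3, e5 (pending dropped) fails at step 4: e5 pop() → empty is not legal there

9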